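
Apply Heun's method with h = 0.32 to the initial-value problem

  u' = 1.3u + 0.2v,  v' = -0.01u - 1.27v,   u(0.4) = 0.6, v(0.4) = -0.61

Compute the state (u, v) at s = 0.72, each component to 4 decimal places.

0.8622, -0.4143

Heun on (u,v): k1 = f(s_n, state_n); k2 = f(s_n + h, state_n + h·k1); state_{n+1} = state_n + (h/2)·(k1 + k2).
0.400000: (0.600000, -0.610000)
  k1 = (0.658000, 0.768700)
  predictor → (0.810560, -0.364016)
  k2 = (0.980925, 0.454195)
  → (0.862228, -0.414337)
(u(0.72), v(0.72)) ≈ (0.8622, -0.4143)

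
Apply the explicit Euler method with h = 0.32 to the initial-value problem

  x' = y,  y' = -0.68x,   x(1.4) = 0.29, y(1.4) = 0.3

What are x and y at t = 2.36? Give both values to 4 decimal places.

Euler on (x,y): x_{n+1} = x_n + h·x', y_{n+1} = y_n + h·y'.
1.400000: (0.290000, 0.300000); f=(0.300000, -0.197200) → (0.386000, 0.236896)
1.720000: (0.386000, 0.236896); f=(0.236896, -0.262480) → (0.461807, 0.152902)
2.040000: (0.461807, 0.152902); f=(0.152902, -0.314029) → (0.510735, 0.052413)
(x(2.36), y(2.36)) ≈ (0.5107, 0.0524)

0.5107, 0.0524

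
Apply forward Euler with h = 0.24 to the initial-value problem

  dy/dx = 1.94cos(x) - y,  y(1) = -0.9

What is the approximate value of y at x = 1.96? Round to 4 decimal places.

-0.1396

Euler: y_{n+1} = y_n + h·f(x_n, y_n).
x=1.000000, y=-0.900000: f=1.948186 → y ← -0.900000 + 0.24·1.948186 = -0.432435
x=1.240000, y=-0.432435: f=1.062540 → y ← -0.432435 + 0.24·1.062540 = -0.177426
x=1.480000, y=-0.177426: f=0.353329 → y ← -0.177426 + 0.24·0.353329 = -0.092627
x=1.720000, y=-0.092627: f=-0.195756 → y ← -0.092627 + 0.24·(-0.195756) = -0.139608
y(1.96) ≈ -0.1396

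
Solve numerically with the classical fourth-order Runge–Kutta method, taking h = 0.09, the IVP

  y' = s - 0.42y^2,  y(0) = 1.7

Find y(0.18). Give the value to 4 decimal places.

RK4: k1 = f(s_n, y_n); k2 = f(s_n + h/2, y_n + (h/2)·k1); k3 = f(s_n + h/2, y_n + (h/2)·k2); k4 = f(s_n + h, y_n + h·k3); y_{n+1} = y_n + (h/6)·(k1 + 2k2 + 2k3 + k4).
s=0.000000, y=1.700000:
  k1 = f(0.000000, 1.700000) = -1.213800
  k2 = f(0.045000, 1.645379) = -1.092054
  k3 = f(0.045000, 1.650858) = -1.099639
  k4 = f(0.090000, 1.601033) = -0.986588
  y ← 1.700000 + (0.09/6)·(k1 + 2k2 + 2k3 + k4) = 1.601243
s=0.090000, y=1.601243:
  k1 = f(0.090000, 1.601243) = -0.986872
  k2 = f(0.135000, 1.556834) = -0.882968
  k3 = f(0.135000, 1.561510) = -0.889091
  k4 = f(0.180000, 1.521225) = -0.791933
  y ← 1.601243 + (0.09/6)·(k1 + 2k2 + 2k3 + k4) = 1.521400
y(0.18) ≈ 1.5214

1.5214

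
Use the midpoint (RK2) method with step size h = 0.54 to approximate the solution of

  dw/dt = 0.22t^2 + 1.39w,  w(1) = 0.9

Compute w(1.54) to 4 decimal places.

Midpoint: k1 = f(t_n, w_n); k2 = f(t_n + h/2, w_n + (h/2)·k1); w_{n+1} = w_n + h·k2.
t=1.000000, w=0.900000:
  k1 = f(1.000000, 0.900000) = 1.471000
  k2 = f(1.270000, 1.297170) = 2.157904
  w ← 0.900000 + 0.54·2.157904 = 2.065268
w(1.54) ≈ 2.0653

2.0653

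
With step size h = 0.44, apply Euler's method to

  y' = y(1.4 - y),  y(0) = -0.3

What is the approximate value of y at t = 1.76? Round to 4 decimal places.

-4.9167

Euler: y_{n+1} = y_n + h·f(t_n, y_n).
t=0.000000, y=-0.300000: f=-0.510000 → y ← -0.300000 + 0.44·(-0.510000) = -0.524400
t=0.440000, y=-0.524400: f=-1.009155 → y ← -0.524400 + 0.44·(-1.009155) = -0.968428
t=0.880000, y=-0.968428: f=-2.293653 → y ← -0.968428 + 0.44·(-2.293653) = -1.977636
t=1.320000, y=-1.977636: f=-6.679733 → y ← -1.977636 + 0.44·(-6.679733) = -4.916718
y(1.76) ≈ -4.9167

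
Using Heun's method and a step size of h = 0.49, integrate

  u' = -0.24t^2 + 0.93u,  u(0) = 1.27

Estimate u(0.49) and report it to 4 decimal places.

Heun: k1 = f(t_n, u_n); k2 = f(t_n + h, u_n + h·k1); u_{n+1} = u_n + (h/2)·(k1 + k2).
t=0.000000, u=1.270000:
  k1 = f(0.000000, 1.270000) = 1.181100
  k2 = f(0.490000, 1.848739) = 1.661703
  u ← 1.270000 + (0.49/2)·(1.181100 + 1.661703) = 1.966487
u(0.49) ≈ 1.9665

1.9665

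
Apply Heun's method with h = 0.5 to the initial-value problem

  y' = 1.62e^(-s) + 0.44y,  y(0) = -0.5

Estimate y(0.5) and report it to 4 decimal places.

0.1176

Heun: k1 = f(s_n, y_n); k2 = f(s_n + h, y_n + h·k1); y_{n+1} = y_n + (h/2)·(k1 + k2).
s=0.000000, y=-0.500000:
  k1 = f(0.000000, -0.500000) = 1.400000
  k2 = f(0.500000, 0.200000) = 1.070580
  y ← -0.500000 + (0.5/2)·(1.400000 + 1.070580) = 0.117645
y(0.5) ≈ 0.1176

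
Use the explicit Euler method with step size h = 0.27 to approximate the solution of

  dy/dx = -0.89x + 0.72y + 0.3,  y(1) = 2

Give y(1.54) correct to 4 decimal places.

2.4387

Euler: y_{n+1} = y_n + h·f(x_n, y_n).
x=1.000000, y=2.000000: f=0.850000 → y ← 2.000000 + 0.27·0.850000 = 2.229500
x=1.270000, y=2.229500: f=0.774940 → y ← 2.229500 + 0.27·0.774940 = 2.438734
y(1.54) ≈ 2.4387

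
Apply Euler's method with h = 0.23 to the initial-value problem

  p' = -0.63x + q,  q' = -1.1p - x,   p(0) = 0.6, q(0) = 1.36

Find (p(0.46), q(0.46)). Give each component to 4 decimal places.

1.1574, 0.9244

Euler on (p,q): p_{n+1} = p_n + h·p', q_{n+1} = q_n + h·q'.
0.000000: (0.600000, 1.360000); f=(1.360000, -0.660000) → (0.912800, 1.208200)
0.230000: (0.912800, 1.208200); f=(1.063300, -1.234080) → (1.157359, 0.924362)
(p(0.46), q(0.46)) ≈ (1.1574, 0.9244)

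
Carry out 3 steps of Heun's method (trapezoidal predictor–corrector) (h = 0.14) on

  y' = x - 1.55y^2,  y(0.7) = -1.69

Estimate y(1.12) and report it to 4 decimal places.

Heun: k1 = f(x_n, y_n); k2 = f(x_n + h, y_n + h·k1); y_{n+1} = y_n + (h/2)·(k1 + k2).
x=0.700000, y=-1.690000:
  k1 = f(0.700000, -1.690000) = -3.726955
  k2 = f(0.840000, -2.211774) = -6.742511
  y ← -1.690000 + (0.14/2)·(-3.726955 + (-6.742511)) = -2.422863
x=0.840000, y=-2.422863:
  k1 = f(0.840000, -2.422863) = -8.258908
  k2 = f(0.980000, -3.579110) = -18.875542
  y ← -2.422863 + (0.14/2)·(-8.258908 + (-18.875542)) = -4.322274
x=0.980000, y=-4.322274:
  k1 = f(0.980000, -4.322274) = -27.977184
  k2 = f(1.120000, -8.239080) = -104.097779
  y ← -4.322274 + (0.14/2)·(-27.977184 + (-104.097779)) = -13.567522
y(1.12) ≈ -13.5675

-13.5675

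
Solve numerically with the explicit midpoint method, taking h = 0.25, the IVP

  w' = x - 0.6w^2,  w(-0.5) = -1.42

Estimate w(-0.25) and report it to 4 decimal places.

Midpoint: k1 = f(x_n, w_n); k2 = f(x_n + h/2, w_n + (h/2)·k1); w_{n+1} = w_n + h·k2.
x=-0.500000, w=-1.420000:
  k1 = f(-0.500000, -1.420000) = -1.709840
  k2 = f(-0.375000, -1.633730) = -1.976444
  w ← -1.420000 + 0.25·(-1.976444) = -1.914111
w(-0.25) ≈ -1.9141

-1.9141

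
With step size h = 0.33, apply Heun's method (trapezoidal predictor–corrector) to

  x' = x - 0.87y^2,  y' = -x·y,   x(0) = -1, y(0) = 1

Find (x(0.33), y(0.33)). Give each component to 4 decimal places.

Heun on (x,y): k1 = f(t_n, state_n); k2 = f(t_n + h, state_n + h·k1); state_{n+1} = state_n + (h/2)·(k1 + k2).
0.000000: (-1.000000, 1.000000)
  k1 = (-1.870000, 1.000000)
  predictor → (-1.617100, 1.330000)
  k2 = (-3.156043, 2.150743)
  → (-1.829297, 1.519873)
(x(0.33), y(0.33)) ≈ (-1.8293, 1.5199)

-1.8293, 1.5199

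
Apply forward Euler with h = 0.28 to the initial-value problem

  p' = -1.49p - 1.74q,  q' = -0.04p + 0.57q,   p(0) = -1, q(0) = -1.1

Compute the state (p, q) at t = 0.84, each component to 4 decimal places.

1.0571, -1.7061

Euler on (p,q): p_{n+1} = p_n + h·p', q_{n+1} = q_n + h·q'.
0.000000: (-1.000000, -1.100000); f=(3.404000, -0.587000) → (-0.046880, -1.264360)
0.280000: (-0.046880, -1.264360); f=(2.269838, -0.718810) → (0.588675, -1.465627)
0.560000: (0.588675, -1.465627); f=(1.673066, -0.858954) → (1.057133, -1.706134)
(p(0.84), q(0.84)) ≈ (1.0571, -1.7061)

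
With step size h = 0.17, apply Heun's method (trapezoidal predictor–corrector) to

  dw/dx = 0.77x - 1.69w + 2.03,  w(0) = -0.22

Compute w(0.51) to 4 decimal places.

0.6704

Heun: k1 = f(x_n, w_n); k2 = f(x_n + h, w_n + h·k1); w_{n+1} = w_n + (h/2)·(k1 + k2).
x=0.000000, w=-0.220000:
  k1 = f(0.000000, -0.220000) = 2.401800
  k2 = f(0.170000, 0.188306) = 1.842663
  w ← -0.220000 + (0.17/2)·(2.401800 + 1.842663) = 0.140779
x=0.170000, w=0.140779:
  k1 = f(0.170000, 0.140779) = 1.922983
  k2 = f(0.340000, 0.467686) = 1.501410
  w ← 0.140779 + (0.17/2)·(1.922983 + 1.501410) = 0.431853
x=0.340000, w=0.431853:
  k1 = f(0.340000, 0.431853) = 1.561969
  k2 = f(0.510000, 0.697387) = 1.244115
  w ← 0.431853 + (0.17/2)·(1.561969 + 1.244115) = 0.670370
w(0.51) ≈ 0.6704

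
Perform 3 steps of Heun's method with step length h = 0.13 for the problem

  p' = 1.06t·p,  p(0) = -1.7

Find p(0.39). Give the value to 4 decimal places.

Heun: k1 = f(t_n, p_n); k2 = f(t_n + h, p_n + h·k1); p_{n+1} = p_n + (h/2)·(k1 + k2).
t=0.000000, p=-1.700000:
  k1 = f(0.000000, -1.700000) = 0.000000
  k2 = f(0.130000, -1.700000) = -0.234260
  p ← -1.700000 + (0.13/2)·(0.000000 + (-0.234260)) = -1.715227
t=0.130000, p=-1.715227:
  k1 = f(0.130000, -1.715227) = -0.236358
  k2 = f(0.260000, -1.745953) = -0.481185
  p ← -1.715227 + (0.13/2)·(-0.236358 + (-0.481185)) = -1.761867
t=0.260000, p=-1.761867:
  k1 = f(0.260000, -1.761867) = -0.485571
  k2 = f(0.390000, -1.824991) = -0.754451
  p ← -1.761867 + (0.13/2)·(-0.485571 + (-0.754451)) = -1.842469
p(0.39) ≈ -1.8425

-1.8425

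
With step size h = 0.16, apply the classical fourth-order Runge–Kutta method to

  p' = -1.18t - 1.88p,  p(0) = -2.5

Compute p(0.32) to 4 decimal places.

-1.4198

RK4: k1 = f(t_n, p_n); k2 = f(t_n + h/2, p_n + (h/2)·k1); k3 = f(t_n + h/2, p_n + (h/2)·k2); k4 = f(t_n + h, p_n + h·k3); p_{n+1} = p_n + (h/6)·(k1 + 2k2 + 2k3 + k4).
t=0.000000, p=-2.500000:
  k1 = f(0.000000, -2.500000) = 4.700000
  k2 = f(0.080000, -2.124000) = 3.898720
  k3 = f(0.080000, -2.188102) = 4.019233
  k4 = f(0.160000, -1.856923) = 3.302215
  p ← -2.500000 + (0.16/6)·(k1 + 2k2 + 2k3 + k4) = -1.864317
t=0.160000, p=-1.864317:
  k1 = f(0.160000, -1.864317) = 3.316116
  k2 = f(0.240000, -1.599028) = 2.722972
  k3 = f(0.240000, -1.646479) = 2.812181
  k4 = f(0.320000, -1.414368) = 2.281412
  p ← -1.864317 + (0.16/6)·(k1 + 2k2 + 2k3 + k4) = -1.419841
p(0.32) ≈ -1.4198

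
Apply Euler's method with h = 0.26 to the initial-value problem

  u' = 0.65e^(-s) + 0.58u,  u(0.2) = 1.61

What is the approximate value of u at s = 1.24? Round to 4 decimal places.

Euler: u_{n+1} = u_n + h·f(s_n, u_n).
s=0.200000, u=1.610000: f=1.465975 → u ← 1.610000 + 0.26·1.465975 = 1.991153
s=0.460000, u=1.991153: f=1.565203 → u ← 1.991153 + 0.26·1.565203 = 2.398106
s=0.720000, u=2.398106: f=1.707291 → u ← 2.398106 + 0.26·1.707291 = 2.842002
s=0.980000, u=2.842002: f=1.892313 → u ← 2.842002 + 0.26·1.892313 = 3.334003
u(1.24) ≈ 3.3340

3.3340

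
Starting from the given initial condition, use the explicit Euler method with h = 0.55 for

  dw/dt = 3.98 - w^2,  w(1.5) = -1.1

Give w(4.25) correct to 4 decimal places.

1.0934

Euler: w_{n+1} = w_n + h·f(t_n, w_n).
t=1.500000, w=-1.100000: f=2.770000 → w ← -1.100000 + 0.55·2.770000 = 0.423500
t=2.050000, w=0.423500: f=3.800648 → w ← 0.423500 + 0.55·3.800648 = 2.513856
t=2.600000, w=2.513856: f=-2.339473 → w ← 2.513856 + 0.55·(-2.339473) = 1.227146
t=3.150000, w=1.227146: f=2.474113 → w ← 1.227146 + 0.55·2.474113 = 2.587908
t=3.700000, w=2.587908: f=-2.717268 → w ← 2.587908 + 0.55·(-2.717268) = 1.093411
w(4.25) ≈ 1.0934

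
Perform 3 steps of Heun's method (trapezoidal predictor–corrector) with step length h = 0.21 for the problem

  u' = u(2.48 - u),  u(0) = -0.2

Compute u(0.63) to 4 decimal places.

Heun: k1 = f(s_n, u_n); k2 = f(s_n + h, u_n + h·k1); u_{n+1} = u_n + (h/2)·(k1 + k2).
s=0.000000, u=-0.200000:
  k1 = f(0.000000, -0.200000) = -0.536000
  k2 = f(0.210000, -0.312560) = -0.872843
  u ← -0.200000 + (0.21/2)·(-0.536000 + (-0.872843)) = -0.347928
s=0.210000, u=-0.347928:
  k1 = f(0.210000, -0.347928) = -0.983917
  k2 = f(0.420000, -0.554551) = -1.682813
  u ← -0.347928 + (0.21/2)·(-0.983917 + (-1.682813)) = -0.627935
s=0.420000, u=-0.627935:
  k1 = f(0.420000, -0.627935) = -1.951582
  k2 = f(0.630000, -1.037767) = -3.650624
  u ← -0.627935 + (0.21/2)·(-1.951582 + (-3.650624)) = -1.216167
u(0.63) ≈ -1.2162

-1.2162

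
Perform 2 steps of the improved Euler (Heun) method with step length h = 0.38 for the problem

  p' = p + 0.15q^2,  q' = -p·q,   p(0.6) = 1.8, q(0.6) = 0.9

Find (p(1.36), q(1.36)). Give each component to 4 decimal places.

Heun on (p,q): k1 = f(t_n, state_n); k2 = f(t_n + h, state_n + h·k1); state_{n+1} = state_n + (h/2)·(k1 + k2).
0.600000: (1.800000, 0.900000)
  k1 = (1.921500, -1.620000)
  predictor → (2.530170, 0.284400)
  k2 = (2.542303, -0.719580)
  → (2.648122, 0.455480)
0.980000: (2.648122, 0.455480)
  k1 = (2.679242, -1.206166)
  predictor → (3.666234, -0.002863)
  k2 = (3.666236, 0.010498)
  → (3.853763, 0.228303)
(p(1.36), q(1.36)) ≈ (3.8538, 0.2283)

3.8538, 0.2283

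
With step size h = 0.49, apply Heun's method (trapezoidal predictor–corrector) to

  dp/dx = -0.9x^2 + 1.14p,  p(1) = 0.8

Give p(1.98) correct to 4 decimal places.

Heun: k1 = f(x_n, p_n); k2 = f(x_n + h, p_n + h·k1); p_{n+1} = p_n + (h/2)·(k1 + k2).
x=1.000000, p=0.800000:
  k1 = f(1.000000, 0.800000) = 0.012000
  k2 = f(1.490000, 0.805880) = -1.079387
  p ← 0.800000 + (0.49/2)·(0.012000 + (-1.079387)) = 0.538490
x=1.490000, p=0.538490:
  k1 = f(1.490000, 0.538490) = -1.384211
  k2 = f(1.980000, -0.139773) = -3.687701
  p ← 0.538490 + (0.49/2)·(-1.384211 + (-3.687701)) = -0.704128
p(1.98) ≈ -0.7041

-0.7041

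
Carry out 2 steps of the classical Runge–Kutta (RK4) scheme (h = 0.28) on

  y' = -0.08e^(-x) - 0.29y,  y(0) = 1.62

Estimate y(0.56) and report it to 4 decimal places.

1.3457

RK4: k1 = f(x_n, y_n); k2 = f(x_n + h/2, y_n + (h/2)·k1); k3 = f(x_n + h/2, y_n + (h/2)·k2); k4 = f(x_n + h, y_n + h·k3); y_{n+1} = y_n + (h/6)·(k1 + 2k2 + 2k3 + k4).
x=0.000000, y=1.620000:
  k1 = f(0.000000, 1.620000) = -0.549800
  k2 = f(0.140000, 1.543028) = -0.517027
  k3 = f(0.140000, 1.547616) = -0.518357
  k4 = f(0.280000, 1.474860) = -0.488172
  y ← 1.620000 + (0.28/6)·(k1 + 2k2 + 2k3 + k4) = 1.474925
x=0.280000, y=1.474925:
  k1 = f(0.280000, 1.474925) = -0.488191
  k2 = f(0.420000, 1.406579) = -0.460472
  k3 = f(0.420000, 1.410459) = -0.461597
  k4 = f(0.560000, 1.345678) = -0.435943
  y ← 1.474925 + (0.28/6)·(k1 + 2k2 + 2k3 + k4) = 1.345739
y(0.56) ≈ 1.3457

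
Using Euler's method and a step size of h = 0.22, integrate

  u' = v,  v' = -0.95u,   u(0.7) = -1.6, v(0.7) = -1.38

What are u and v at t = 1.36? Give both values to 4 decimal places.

-2.2761, -0.2018

Euler on (u,v): u_{n+1} = u_n + h·u', v_{n+1} = v_n + h·v'.
0.700000: (-1.600000, -1.380000); f=(-1.380000, 1.520000) → (-1.903600, -1.045600)
0.920000: (-1.903600, -1.045600); f=(-1.045600, 1.808420) → (-2.133632, -0.647748)
1.140000: (-2.133632, -0.647748); f=(-0.647748, 2.026950) → (-2.276136, -0.201819)
(u(1.36), v(1.36)) ≈ (-2.2761, -0.2018)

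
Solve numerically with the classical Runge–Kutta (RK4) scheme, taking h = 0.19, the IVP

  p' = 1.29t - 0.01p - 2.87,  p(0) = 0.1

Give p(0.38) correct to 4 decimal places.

-0.8959

RK4: k1 = f(t_n, p_n); k2 = f(t_n + h/2, p_n + (h/2)·k1); k3 = f(t_n + h/2, p_n + (h/2)·k2); k4 = f(t_n + h, p_n + h·k3); p_{n+1} = p_n + (h/6)·(k1 + 2k2 + 2k3 + k4).
t=0.000000, p=0.100000:
  k1 = f(0.000000, 0.100000) = -2.871000
  k2 = f(0.095000, -0.172745) = -2.745723
  k3 = f(0.095000, -0.160844) = -2.745842
  k4 = f(0.190000, -0.421710) = -2.620683
  p ← 0.100000 + (0.19/6)·(k1 + 2k2 + 2k3 + k4) = -0.421702
t=0.190000, p=-0.421702:
  k1 = f(0.190000, -0.421702) = -2.620683
  k2 = f(0.285000, -0.670667) = -2.495643
  k3 = f(0.285000, -0.658788) = -2.495762
  k4 = f(0.380000, -0.895897) = -2.370841
  p ← -0.421702 + (0.19/6)·(k1 + 2k2 + 2k3 + k4) = -0.895890
p(0.38) ≈ -0.8959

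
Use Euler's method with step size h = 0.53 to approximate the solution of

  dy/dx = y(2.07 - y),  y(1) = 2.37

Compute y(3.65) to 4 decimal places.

2.0700

Euler: y_{n+1} = y_n + h·f(x_n, y_n).
x=1.000000, y=2.370000: f=-0.711000 → y ← 2.370000 + 0.53·(-0.711000) = 1.993170
x=1.530000, y=1.993170: f=0.153135 → y ← 1.993170 + 0.53·0.153135 = 2.074332
x=2.060000, y=2.074332: f=-0.008985 → y ← 2.074332 + 0.53·(-0.008985) = 2.069569
x=2.590000, y=2.069569: f=0.000891 → y ← 2.069569 + 0.53·0.000891 = 2.070042
x=3.120000, y=2.070042: f=-0.000086 → y ← 2.070042 + 0.53·(-0.000086) = 2.069996
y(3.65) ≈ 2.0700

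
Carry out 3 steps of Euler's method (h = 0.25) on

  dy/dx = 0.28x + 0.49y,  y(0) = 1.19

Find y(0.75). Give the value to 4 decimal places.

Euler: y_{n+1} = y_n + h·f(x_n, y_n).
x=0.000000, y=1.190000: f=0.583100 → y ← 1.190000 + 0.25·0.583100 = 1.335775
x=0.250000, y=1.335775: f=0.724530 → y ← 1.335775 + 0.25·0.724530 = 1.516907
x=0.500000, y=1.516907: f=0.883285 → y ← 1.516907 + 0.25·0.883285 = 1.737729
y(0.75) ≈ 1.7377

1.7377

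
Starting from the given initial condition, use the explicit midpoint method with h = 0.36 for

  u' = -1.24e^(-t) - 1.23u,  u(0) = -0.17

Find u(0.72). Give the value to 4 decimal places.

Midpoint: k1 = f(t_n, u_n); k2 = f(t_n + h/2, u_n + (h/2)·k1); u_{n+1} = u_n + h·k2.
t=0.000000, u=-0.170000:
  k1 = f(0.000000, -0.170000) = -1.030900
  k2 = f(0.180000, -0.355562) = -0.598394
  u ← -0.170000 + 0.36·(-0.598394) = -0.385422
t=0.360000, u=-0.385422:
  k1 = f(0.360000, -0.385422) = -0.391050
  k2 = f(0.540000, -0.455811) = -0.161961
  u ← -0.385422 + 0.36·(-0.161961) = -0.443728
u(0.72) ≈ -0.4437

-0.4437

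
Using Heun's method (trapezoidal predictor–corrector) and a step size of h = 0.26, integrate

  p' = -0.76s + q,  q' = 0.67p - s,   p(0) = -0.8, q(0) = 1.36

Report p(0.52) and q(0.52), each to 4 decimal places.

Heun on (p,q): k1 = f(s_n, state_n); k2 = f(s_n + h, state_n + h·k1); state_{n+1} = state_n + (h/2)·(k1 + k2).
0.000000: (-0.800000, 1.360000)
  k1 = (1.360000, -0.536000)
  predictor → (-0.446400, 1.220640)
  k2 = (1.023040, -0.559088)
  → (-0.490205, 1.217639)
0.260000: (-0.490205, 1.217639)
  k1 = (1.020039, -0.588437)
  predictor → (-0.224995, 1.064645)
  k2 = (0.669445, -0.670746)
  → (-0.270572, 1.053945)
(p(0.52), q(0.52)) ≈ (-0.2706, 1.0539)

-0.2706, 1.0539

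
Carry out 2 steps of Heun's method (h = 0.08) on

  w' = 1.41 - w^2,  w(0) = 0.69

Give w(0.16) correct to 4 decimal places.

Heun: k1 = f(x_n, w_n); k2 = f(x_n + h, w_n + h·k1); w_{n+1} = w_n + (h/2)·(k1 + k2).
x=0.000000, w=0.690000:
  k1 = f(0.000000, 0.690000) = 0.933900
  k2 = f(0.080000, 0.764712) = 0.825216
  w ← 0.690000 + (0.08/2)·(0.933900 + 0.825216) = 0.760365
x=0.080000, w=0.760365:
  k1 = f(0.080000, 0.760365) = 0.831846
  k2 = f(0.160000, 0.826912) = 0.726216
  w ← 0.760365 + (0.08/2)·(0.831846 + 0.726216) = 0.822687
w(0.16) ≈ 0.8227

0.8227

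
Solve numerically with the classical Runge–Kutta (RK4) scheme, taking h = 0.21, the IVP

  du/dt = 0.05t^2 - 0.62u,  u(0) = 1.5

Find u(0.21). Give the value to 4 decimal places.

RK4: k1 = f(t_n, u_n); k2 = f(t_n + h/2, u_n + (h/2)·k1); k3 = f(t_n + h/2, u_n + (h/2)·k2); k4 = f(t_n + h, u_n + h·k3); u_{n+1} = u_n + (h/6)·(k1 + 2k2 + 2k3 + k4).
t=0.000000, u=1.500000:
  k1 = f(0.000000, 1.500000) = -0.930000
  k2 = f(0.105000, 1.402350) = -0.868906
  k3 = f(0.105000, 1.408765) = -0.872883
  k4 = f(0.210000, 1.316695) = -0.814146
  u ← 1.500000 + (0.21/6)·(k1 + 2k2 + 2k3 + k4) = 1.317030
u(0.21) ≈ 1.3170

1.3170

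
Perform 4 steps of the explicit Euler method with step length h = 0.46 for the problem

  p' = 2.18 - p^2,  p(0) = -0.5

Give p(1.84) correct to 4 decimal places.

Euler: p_{n+1} = p_n + h·f(x_n, p_n).
x=0.000000, p=-0.500000: f=1.930000 → p ← -0.500000 + 0.46·1.930000 = 0.387800
x=0.460000, p=0.387800: f=2.029611 → p ← 0.387800 + 0.46·2.029611 = 1.321421
x=0.920000, p=1.321421: f=0.433846 → p ← 1.321421 + 0.46·0.433846 = 1.520990
x=1.380000, p=1.520990: f=-0.133412 → p ← 1.520990 + 0.46·(-0.133412) = 1.459621
p(1.84) ≈ 1.4596

1.4596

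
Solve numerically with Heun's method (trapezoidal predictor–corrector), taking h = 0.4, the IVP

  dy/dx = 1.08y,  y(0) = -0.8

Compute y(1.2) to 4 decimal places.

-2.8390

Heun: k1 = f(x_n, y_n); k2 = f(x_n + h, y_n + h·k1); y_{n+1} = y_n + (h/2)·(k1 + k2).
x=0.000000, y=-0.800000:
  k1 = f(0.000000, -0.800000) = -0.864000
  k2 = f(0.400000, -1.145600) = -1.237248
  y ← -0.800000 + (0.4/2)·(-0.864000 + (-1.237248)) = -1.220250
x=0.400000, y=-1.220250:
  k1 = f(0.400000, -1.220250) = -1.317870
  k2 = f(0.800000, -1.747397) = -1.887189
  y ← -1.220250 + (0.4/2)·(-1.317870 + (-1.887189)) = -1.861261
x=0.800000, y=-1.861261:
  k1 = f(0.800000, -1.861261) = -2.010162
  k2 = f(1.200000, -2.665326) = -2.878552
  y ← -1.861261 + (0.4/2)·(-2.010162 + (-2.878552)) = -2.839004
y(1.2) ≈ -2.8390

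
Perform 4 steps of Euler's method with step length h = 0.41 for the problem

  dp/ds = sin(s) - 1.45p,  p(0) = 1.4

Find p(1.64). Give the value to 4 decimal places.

0.5727

Euler: p_{n+1} = p_n + h·f(s_n, p_n).
s=0.000000, p=1.400000: f=-2.030000 → p ← 1.400000 + 0.41·(-2.030000) = 0.567700
s=0.410000, p=0.567700: f=-0.424556 → p ← 0.567700 + 0.41·(-0.424556) = 0.393632
s=0.820000, p=0.393632: f=0.160379 → p ← 0.393632 + 0.41·0.160379 = 0.459388
s=1.230000, p=0.459388: f=0.276377 → p ← 0.459388 + 0.41·0.276377 = 0.572702
p(1.64) ≈ 0.5727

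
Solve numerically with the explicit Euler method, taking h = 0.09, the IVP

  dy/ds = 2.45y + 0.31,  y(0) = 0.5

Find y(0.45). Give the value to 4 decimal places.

Euler: y_{n+1} = y_n + h·f(s_n, y_n).
s=0.000000, y=0.500000: f=1.535000 → y ← 0.500000 + 0.09·1.535000 = 0.638150
s=0.090000, y=0.638150: f=1.873468 → y ← 0.638150 + 0.09·1.873468 = 0.806762
s=0.180000, y=0.806762: f=2.286567 → y ← 0.806762 + 0.09·2.286567 = 1.012553
s=0.270000, y=1.012553: f=2.790755 → y ← 1.012553 + 0.09·2.790755 = 1.263721
s=0.360000, y=1.263721: f=3.406117 → y ← 1.263721 + 0.09·3.406117 = 1.570272
y(0.45) ≈ 1.5703

1.5703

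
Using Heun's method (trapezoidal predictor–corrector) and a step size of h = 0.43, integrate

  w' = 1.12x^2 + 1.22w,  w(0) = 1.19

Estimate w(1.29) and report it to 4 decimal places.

6.6692

Heun: k1 = f(x_n, w_n); k2 = f(x_n + h, w_n + h·k1); w_{n+1} = w_n + (h/2)·(k1 + k2).
x=0.000000, w=1.190000:
  k1 = f(0.000000, 1.190000) = 1.451800
  k2 = f(0.430000, 1.814274) = 2.420502
  w ← 1.190000 + (0.43/2)·(1.451800 + 2.420502) = 2.022545
x=0.430000, w=2.022545:
  k1 = f(0.430000, 2.022545) = 2.674593
  k2 = f(0.860000, 3.172620) = 4.698948
  w ← 2.022545 + (0.43/2)·(2.674593 + 4.698948) = 3.607856
x=0.860000, w=3.607856:
  k1 = f(0.860000, 3.607856) = 5.229937
  k2 = f(1.290000, 5.856729) = 9.009002
  w ← 3.607856 + (0.43/2)·(5.229937 + 9.009002) = 6.669228
w(1.29) ≈ 6.6692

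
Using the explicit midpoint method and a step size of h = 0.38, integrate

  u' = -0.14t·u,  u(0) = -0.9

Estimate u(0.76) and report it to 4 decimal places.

Midpoint: k1 = f(t_n, u_n); k2 = f(t_n + h/2, u_n + (h/2)·k1); u_{n+1} = u_n + h·k2.
t=0.000000, u=-0.900000:
  k1 = f(0.000000, -0.900000) = 0.000000
  k2 = f(0.190000, -0.900000) = 0.023940
  u ← -0.900000 + 0.38·0.023940 = -0.890903
t=0.380000, u=-0.890903:
  k1 = f(0.380000, -0.890903) = 0.047396
  k2 = f(0.570000, -0.881898) = 0.070375
  u ← -0.890903 + 0.38·0.070375 = -0.864160
u(0.76) ≈ -0.8642

-0.8642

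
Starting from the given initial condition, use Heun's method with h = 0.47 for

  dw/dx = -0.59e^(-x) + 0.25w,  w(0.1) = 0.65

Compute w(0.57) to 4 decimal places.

0.5123

Heun: k1 = f(x_n, w_n); k2 = f(x_n + h, w_n + h·k1); w_{n+1} = w_n + (h/2)·(k1 + k2).
x=0.100000, w=0.650000:
  k1 = f(0.100000, 0.650000) = -0.371354
  k2 = f(0.570000, 0.475464) = -0.214794
  w ← 0.650000 + (0.47/2)·(-0.371354 + (-0.214794)) = 0.512255
w(0.57) ≈ 0.5123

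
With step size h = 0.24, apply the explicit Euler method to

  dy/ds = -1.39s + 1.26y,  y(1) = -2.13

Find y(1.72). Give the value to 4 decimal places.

-6.3039

Euler: y_{n+1} = y_n + h·f(s_n, y_n).
s=1.000000, y=-2.130000: f=-4.073800 → y ← -2.130000 + 0.24·(-4.073800) = -3.107712
s=1.240000, y=-3.107712: f=-5.639317 → y ← -3.107712 + 0.24·(-5.639317) = -4.461148
s=1.480000, y=-4.461148: f=-7.678247 → y ← -4.461148 + 0.24·(-7.678247) = -6.303927
y(1.72) ≈ -6.3039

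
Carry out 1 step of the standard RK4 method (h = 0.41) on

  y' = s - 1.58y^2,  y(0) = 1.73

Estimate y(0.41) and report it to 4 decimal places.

RK4: k1 = f(s_n, y_n); k2 = f(s_n + h/2, y_n + (h/2)·k1); k3 = f(s_n + h/2, y_n + (h/2)·k2); k4 = f(s_n + h, y_n + h·k3); y_{n+1} = y_n + (h/6)·(k1 + 2k2 + 2k3 + k4).
s=0.000000, y=1.730000:
  k1 = f(0.000000, 1.730000) = -4.728782
  k2 = f(0.205000, 0.760600) = -0.709049
  k3 = f(0.205000, 1.584645) = -3.762538
  k4 = f(0.410000, 0.187360) = 0.354536
  y ← 1.730000 + (0.41/6)·(k1 + 2k2 + 2k3 + k4) = 0.819976
y(0.41) ≈ 0.8200

0.8200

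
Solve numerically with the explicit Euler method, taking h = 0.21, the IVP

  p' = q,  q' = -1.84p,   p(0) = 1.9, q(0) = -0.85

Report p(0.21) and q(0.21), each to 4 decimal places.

1.7215, -1.5842

Euler on (p,q): p_{n+1} = p_n + h·p', q_{n+1} = q_n + h·q'.
0.000000: (1.900000, -0.850000); f=(-0.850000, -3.496000) → (1.721500, -1.584160)
(p(0.21), q(0.21)) ≈ (1.7215, -1.5842)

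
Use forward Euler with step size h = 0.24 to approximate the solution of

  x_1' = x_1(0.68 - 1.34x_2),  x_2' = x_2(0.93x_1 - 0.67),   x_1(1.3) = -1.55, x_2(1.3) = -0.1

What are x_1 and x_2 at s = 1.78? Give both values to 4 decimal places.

Euler on (x_1,x_2): x_1_{n+1} = x_1_n + h·x_1', x_2_{n+1} = x_2_n + h·x_2'.
1.300000: (-1.550000, -0.100000); f=(-1.261700, 0.211150) → (-1.852808, -0.049324)
1.540000: (-1.852808, -0.049324); f=(-1.382369, 0.118038) → (-2.184577, -0.020995)
(x_1(1.78), x_2(1.78)) ≈ (-2.1846, -0.0210)

-2.1846, -0.0210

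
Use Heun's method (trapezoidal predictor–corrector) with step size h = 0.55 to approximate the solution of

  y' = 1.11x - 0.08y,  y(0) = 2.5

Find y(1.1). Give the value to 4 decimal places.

Heun: k1 = f(x_n, y_n); k2 = f(x_n + h, y_n + h·k1); y_{n+1} = y_n + (h/2)·(k1 + k2).
x=0.000000, y=2.500000:
  k1 = f(0.000000, 2.500000) = -0.200000
  k2 = f(0.550000, 2.390000) = 0.419300
  y ← 2.500000 + (0.55/2)·(-0.200000 + 0.419300) = 2.560307
x=0.550000, y=2.560307:
  k1 = f(0.550000, 2.560307) = 0.405675
  k2 = f(1.100000, 2.783429) = 0.998326
  y ← 2.560307 + (0.55/2)·(0.405675 + 0.998326) = 2.946408
y(1.1) ≈ 2.9464

2.9464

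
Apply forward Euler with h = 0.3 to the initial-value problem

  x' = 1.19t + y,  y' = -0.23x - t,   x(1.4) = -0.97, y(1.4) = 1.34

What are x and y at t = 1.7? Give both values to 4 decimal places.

Euler on (x,y): x_{n+1} = x_n + h·x', y_{n+1} = y_n + h·y'.
1.400000: (-0.970000, 1.340000); f=(3.006000, -1.176900) → (-0.068200, 0.986930)
(x(1.7), y(1.7)) ≈ (-0.0682, 0.9869)

-0.0682, 0.9869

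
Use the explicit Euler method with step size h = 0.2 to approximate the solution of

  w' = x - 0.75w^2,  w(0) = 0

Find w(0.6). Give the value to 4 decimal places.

Euler: w_{n+1} = w_n + h·f(x_n, w_n).
x=0.000000, w=0.000000: f=0.000000 → w ← 0.000000 + 0.2·0.000000 = 0.000000
x=0.200000, w=0.000000: f=0.200000 → w ← 0.000000 + 0.2·0.200000 = 0.040000
x=0.400000, w=0.040000: f=0.398800 → w ← 0.040000 + 0.2·0.398800 = 0.119760
w(0.6) ≈ 0.1198

0.1198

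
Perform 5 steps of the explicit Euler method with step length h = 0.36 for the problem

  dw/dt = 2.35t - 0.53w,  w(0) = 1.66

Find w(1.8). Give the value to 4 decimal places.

3.0938

Euler: w_{n+1} = w_n + h·f(t_n, w_n).
t=0.000000, w=1.660000: f=-0.879800 → w ← 1.660000 + 0.36·(-0.879800) = 1.343272
t=0.360000, w=1.343272: f=0.134066 → w ← 1.343272 + 0.36·0.134066 = 1.391536
t=0.720000, w=1.391536: f=0.954486 → w ← 1.391536 + 0.36·0.954486 = 1.735151
t=1.080000, w=1.735151: f=1.618370 → w ← 1.735151 + 0.36·1.618370 = 2.317764
t=1.440000, w=2.317764: f=2.155585 → w ← 2.317764 + 0.36·2.155585 = 3.093775
w(1.8) ≈ 3.0938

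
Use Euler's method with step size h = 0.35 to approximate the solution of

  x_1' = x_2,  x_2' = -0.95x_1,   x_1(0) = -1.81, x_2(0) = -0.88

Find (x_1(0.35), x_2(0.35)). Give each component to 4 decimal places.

Euler on (x_1,x_2): x_1_{n+1} = x_1_n + h·x_1', x_2_{n+1} = x_2_n + h·x_2'.
0.000000: (-1.810000, -0.880000); f=(-0.880000, 1.719500) → (-2.118000, -0.278175)
(x_1(0.35), x_2(0.35)) ≈ (-2.1180, -0.2782)

-2.1180, -0.2782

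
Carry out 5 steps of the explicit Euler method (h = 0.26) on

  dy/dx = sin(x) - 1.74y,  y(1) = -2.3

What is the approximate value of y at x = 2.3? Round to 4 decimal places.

0.3961

Euler: y_{n+1} = y_n + h·f(x_n, y_n).
x=1.000000, y=-2.300000: f=4.843471 → y ← -2.300000 + 0.26·4.843471 = -1.040698
x=1.260000, y=-1.040698: f=2.762904 → y ← -1.040698 + 0.26·2.762904 = -0.322342
x=1.520000, y=-0.322342: f=1.559586 → y ← -0.322342 + 0.26·1.559586 = 0.083150
x=1.780000, y=0.083150: f=0.833516 → y ← 0.083150 + 0.26·0.833516 = 0.299864
x=2.040000, y=0.299864: f=0.370165 → y ← 0.299864 + 0.26·0.370165 = 0.396107
y(2.3) ≈ 0.3961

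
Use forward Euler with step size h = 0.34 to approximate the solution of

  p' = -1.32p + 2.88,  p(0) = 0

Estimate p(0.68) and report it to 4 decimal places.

Euler: p_{n+1} = p_n + h·f(s_n, p_n).
s=0.000000, p=0.000000: f=2.880000 → p ← 0.000000 + 0.34·2.880000 = 0.979200
s=0.340000, p=0.979200: f=1.587456 → p ← 0.979200 + 0.34·1.587456 = 1.518935
p(0.68) ≈ 1.5189

1.5189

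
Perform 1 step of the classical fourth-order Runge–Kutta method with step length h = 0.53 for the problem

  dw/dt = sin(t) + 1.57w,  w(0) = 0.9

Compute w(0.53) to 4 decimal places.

2.2486

RK4: k1 = f(t_n, w_n); k2 = f(t_n + h/2, w_n + (h/2)·k1); k3 = f(t_n + h/2, w_n + (h/2)·k2); k4 = f(t_n + h, w_n + h·k3); w_{n+1} = w_n + (h/6)·(k1 + 2k2 + 2k3 + k4).
t=0.000000, w=0.900000:
  k1 = f(0.000000, 0.900000) = 1.413000
  k2 = f(0.265000, 1.274445) = 2.262788
  k3 = f(0.265000, 1.499639) = 2.616342
  k4 = f(0.530000, 2.286661) = 4.095592
  w ← 0.900000 + (0.53/6)·(k1 + 2k2 + 2k3 + k4) = 2.248572
w(0.53) ≈ 2.2486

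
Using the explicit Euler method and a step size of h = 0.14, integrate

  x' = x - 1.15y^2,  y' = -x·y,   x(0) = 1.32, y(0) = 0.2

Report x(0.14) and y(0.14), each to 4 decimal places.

Euler on (x,y): x_{n+1} = x_n + h·x', y_{n+1} = y_n + h·y'.
0.000000: (1.320000, 0.200000); f=(1.274000, -0.264000) → (1.498360, 0.163040)
(x(0.14), y(0.14)) ≈ (1.4984, 0.1630)

1.4984, 0.1630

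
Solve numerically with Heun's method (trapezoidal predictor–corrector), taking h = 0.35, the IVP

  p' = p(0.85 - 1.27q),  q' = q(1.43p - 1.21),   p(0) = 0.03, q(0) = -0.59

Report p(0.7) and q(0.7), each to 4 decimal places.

Heun on (p,q): k1 = f(t_n, state_n); k2 = f(t_n + h, state_n + h·k1); state_{n+1} = state_n + (h/2)·(k1 + k2).
0.000000: (0.030000, -0.590000)
  k1 = (0.047979, 0.688589)
  predictor → (0.046793, -0.348994)
  k2 = (0.060513, 0.398930)
  → (0.048986, -0.399684)
0.350000: (0.048986, -0.399684)
  k1 = (0.066504, 0.455620)
  predictor → (0.072262, -0.240217)
  k2 = (0.083469, 0.265840)
  → (0.075231, -0.273429)
(p(0.7), q(0.7)) ≈ (0.0752, -0.2734)

0.0752, -0.2734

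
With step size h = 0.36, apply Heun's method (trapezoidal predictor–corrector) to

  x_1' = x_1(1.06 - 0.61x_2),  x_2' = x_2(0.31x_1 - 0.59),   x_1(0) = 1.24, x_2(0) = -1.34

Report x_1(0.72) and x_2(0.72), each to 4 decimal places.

4.4483, -1.4863

Heun on (x_1,x_2): k1 = f(x_n, state_n); k2 = f(x_n + h, state_n + h·k1); state_{n+1} = state_n + (h/2)·(k1 + k2).
0.000000: (1.240000, -1.340000)
  k1 = (2.327976, 0.275504)
  predictor → (2.078071, -1.240819)
  k2 = (3.775646, -0.067255)
  → (2.338652, -1.302515)
0.360000: (2.338652, -1.302515)
  k1 = (4.337110, -0.175816)
  predictor → (3.900012, -1.365809)
  k2 = (7.383282, -0.845441)
  → (4.448323, -1.486341)
(x_1(0.72), x_2(0.72)) ≈ (4.4483, -1.4863)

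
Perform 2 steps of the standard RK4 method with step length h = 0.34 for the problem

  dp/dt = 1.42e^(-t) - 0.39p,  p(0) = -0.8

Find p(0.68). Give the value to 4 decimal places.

-0.0074

RK4: k1 = f(t_n, p_n); k2 = f(t_n + h/2, p_n + (h/2)·k1); k3 = f(t_n + h/2, p_n + (h/2)·k2); k4 = f(t_n + h, p_n + h·k3); p_{n+1} = p_n + (h/6)·(k1 + 2k2 + 2k3 + k4).
t=0.000000, p=-0.800000:
  k1 = f(0.000000, -0.800000) = 1.732000
  k2 = f(0.170000, -0.505560) = 1.395172
  k3 = f(0.170000, -0.562821) = 1.417504
  k4 = f(0.340000, -0.318049) = 1.134753
  p ← -0.800000 + (0.34/6)·(k1 + 2k2 + 2k3 + k4) = -0.318781
t=0.340000, p=-0.318781:
  k1 = f(0.340000, -0.318781) = 1.135038
  k2 = f(0.510000, -0.125824) = 0.901775
  k3 = f(0.510000, -0.165479) = 0.917240
  k4 = f(0.680000, -0.006919) = 0.722094
  p ← -0.318781 + (0.34/6)·(k1 + 2k2 + 2k3 + k4) = -0.007388
p(0.68) ≈ -0.0074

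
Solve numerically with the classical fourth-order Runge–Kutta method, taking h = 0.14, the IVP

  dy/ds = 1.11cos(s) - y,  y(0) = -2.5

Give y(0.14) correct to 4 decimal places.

RK4: k1 = f(s_n, y_n); k2 = f(s_n + h/2, y_n + (h/2)·k1); k3 = f(s_n + h/2, y_n + (h/2)·k2); k4 = f(s_n + h, y_n + h·k3); y_{n+1} = y_n + (h/6)·(k1 + 2k2 + 2k3 + k4).
s=0.000000, y=-2.500000:
  k1 = f(0.000000, -2.500000) = 3.610000
  k2 = f(0.070000, -2.247300) = 3.354582
  k3 = f(0.070000, -2.265179) = 3.372461
  k4 = f(0.140000, -2.027855) = 3.126995
  y ← -2.500000 + (0.14/6)·(k1 + 2k2 + 2k3 + k4) = -2.028875
y(0.14) ≈ -2.0289

-2.0289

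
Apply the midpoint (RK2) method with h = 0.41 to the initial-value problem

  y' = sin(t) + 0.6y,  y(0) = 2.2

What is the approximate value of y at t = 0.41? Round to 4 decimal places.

Midpoint: k1 = f(t_n, y_n); k2 = f(t_n + h/2, y_n + (h/2)·k1); y_{n+1} = y_n + h·k2.
t=0.000000, y=2.200000:
  k1 = f(0.000000, 2.200000) = 1.320000
  k2 = f(0.205000, 2.470600) = 1.685927
  y ← 2.200000 + 0.41·1.685927 = 2.891230
y(0.41) ≈ 2.8912

2.8912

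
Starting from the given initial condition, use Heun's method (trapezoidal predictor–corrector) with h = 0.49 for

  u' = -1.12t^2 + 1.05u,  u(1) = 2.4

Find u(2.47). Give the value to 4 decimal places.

1.3459

Heun: k1 = f(t_n, u_n); k2 = f(t_n + h, u_n + h·k1); u_{n+1} = u_n + (h/2)·(k1 + k2).
t=1.000000, u=2.400000:
  k1 = f(1.000000, 2.400000) = 1.400000
  k2 = f(1.490000, 3.086000) = 0.753788
  u ← 2.400000 + (0.49/2)·(1.400000 + 0.753788) = 2.927678
t=1.490000, u=2.927678:
  k1 = f(1.490000, 2.927678) = 0.587550
  k2 = f(1.980000, 3.215578) = -1.014492
  u ← 2.927678 + (0.49/2)·(0.587550 + (-1.014492)) = 2.823077
t=1.980000, u=2.823077:
  k1 = f(1.980000, 2.823077) = -1.426617
  k2 = f(2.470000, 2.124035) = -4.602771
  u ← 2.823077 + (0.49/2)·(-1.426617 + (-4.602771)) = 1.345877
u(2.47) ≈ 1.3459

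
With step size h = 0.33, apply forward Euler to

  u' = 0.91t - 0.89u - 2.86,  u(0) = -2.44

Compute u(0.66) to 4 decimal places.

-2.7285

Euler: u_{n+1} = u_n + h·f(t_n, u_n).
t=0.000000, u=-2.440000: f=-0.688400 → u ← -2.440000 + 0.33·(-0.688400) = -2.667172
t=0.330000, u=-2.667172: f=-0.185917 → u ← -2.667172 + 0.33·(-0.185917) = -2.728525
u(0.66) ≈ -2.7285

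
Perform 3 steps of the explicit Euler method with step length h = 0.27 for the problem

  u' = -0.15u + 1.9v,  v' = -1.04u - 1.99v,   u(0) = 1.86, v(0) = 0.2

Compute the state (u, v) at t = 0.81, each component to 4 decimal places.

Euler on (u,v): u_{n+1} = u_n + h·u', v_{n+1} = v_n + h·v'.
0.000000: (1.860000, 0.200000); f=(0.101000, -2.332400) → (1.887270, -0.429748)
0.270000: (1.887270, -0.429748); f=(-1.099612, -1.107562) → (1.590375, -0.728790)
0.540000: (1.590375, -0.728790); f=(-1.623257, -0.203698) → (1.152095, -0.783788)
(u(0.81), v(0.81)) ≈ (1.1521, -0.7838)

1.1521, -0.7838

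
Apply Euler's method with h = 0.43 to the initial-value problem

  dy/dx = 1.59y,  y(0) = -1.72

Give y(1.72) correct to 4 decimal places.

Euler: y_{n+1} = y_n + h·f(x_n, y_n).
x=0.000000, y=-1.720000: f=-2.734800 → y ← -1.720000 + 0.43·(-2.734800) = -2.895964
x=0.430000, y=-2.895964: f=-4.604583 → y ← -2.895964 + 0.43·(-4.604583) = -4.875935
x=0.860000, y=-4.875935: f=-7.752736 → y ← -4.875935 + 0.43·(-7.752736) = -8.209611
x=1.290000, y=-8.209611: f=-13.053282 → y ← -8.209611 + 0.43·(-13.053282) = -13.822522
y(1.72) ≈ -13.8225

-13.8225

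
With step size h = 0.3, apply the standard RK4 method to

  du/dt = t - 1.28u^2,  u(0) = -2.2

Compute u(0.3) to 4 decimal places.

RK4: k1 = f(t_n, u_n); k2 = f(t_n + h/2, u_n + (h/2)·k1); k3 = f(t_n + h/2, u_n + (h/2)·k2); k4 = f(t_n + h, u_n + h·k3); u_{n+1} = u_n + (h/6)·(k1 + 2k2 + 2k3 + k4).
t=0.000000, u=-2.200000:
  k1 = f(0.000000, -2.200000) = -6.195200
  k2 = f(0.150000, -3.129280) = -12.384263
  k3 = f(0.150000, -4.057640) = -20.924481
  k4 = f(0.300000, -8.477344) = -91.687670
  u ← -2.200000 + (0.3/6)·(k1 + 2k2 + 2k3 + k4) = -10.425018
u(0.3) ≈ -10.4250

-10.4250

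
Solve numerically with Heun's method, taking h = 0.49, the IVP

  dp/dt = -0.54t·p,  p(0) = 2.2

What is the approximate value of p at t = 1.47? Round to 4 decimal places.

1.2288

Heun: k1 = f(t_n, p_n); k2 = f(t_n + h, p_n + h·k1); p_{n+1} = p_n + (h/2)·(k1 + k2).
t=0.000000, p=2.200000:
  k1 = f(0.000000, 2.200000) = 0.000000
  k2 = f(0.490000, 2.200000) = -0.582120
  p ← 2.200000 + (0.49/2)·(0.000000 + (-0.582120)) = 2.057381
t=0.490000, p=2.057381:
  k1 = f(0.490000, 2.057381) = -0.544383
  k2 = f(0.980000, 1.790633) = -0.947603
  p ← 2.057381 + (0.49/2)·(-0.544383 + (-0.947603)) = 1.691844
t=0.980000, p=1.691844:
  k1 = f(0.980000, 1.691844) = -0.895324
  k2 = f(1.470000, 1.253135) = -0.994739
  p ← 1.691844 + (0.49/2)·(-0.895324 + (-0.994739)) = 1.228779
p(1.47) ≈ 1.2288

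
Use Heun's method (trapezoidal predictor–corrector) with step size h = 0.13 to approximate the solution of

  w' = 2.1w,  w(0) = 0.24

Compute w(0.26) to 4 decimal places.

Heun: k1 = f(x_n, w_n); k2 = f(x_n + h, w_n + h·k1); w_{n+1} = w_n + (h/2)·(k1 + k2).
x=0.000000, w=0.240000:
  k1 = f(0.000000, 0.240000) = 0.504000
  k2 = f(0.130000, 0.305520) = 0.641592
  w ← 0.240000 + (0.13/2)·(0.504000 + 0.641592) = 0.314463
x=0.130000, w=0.314463:
  k1 = f(0.130000, 0.314463) = 0.660373
  k2 = f(0.260000, 0.400312) = 0.840655
  w ← 0.314463 + (0.13/2)·(0.660373 + 0.840655) = 0.412030
w(0.26) ≈ 0.4120

0.4120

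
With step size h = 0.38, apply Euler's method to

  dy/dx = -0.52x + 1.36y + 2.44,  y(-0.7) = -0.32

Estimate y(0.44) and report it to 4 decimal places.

Euler: y_{n+1} = y_n + h·f(x_n, y_n).
x=-0.700000, y=-0.320000: f=2.368800 → y ← -0.320000 + 0.38·2.368800 = 0.580144
x=-0.320000, y=0.580144: f=3.395396 → y ← 0.580144 + 0.38·3.395396 = 1.870394
x=0.060000, y=1.870394: f=4.952536 → y ← 1.870394 + 0.38·4.952536 = 3.752358
y(0.44) ≈ 3.7524

3.7524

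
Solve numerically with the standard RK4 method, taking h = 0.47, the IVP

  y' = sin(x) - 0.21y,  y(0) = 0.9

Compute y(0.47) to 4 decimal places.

0.9203

RK4: k1 = f(x_n, y_n); k2 = f(x_n + h/2, y_n + (h/2)·k1); k3 = f(x_n + h/2, y_n + (h/2)·k2); k4 = f(x_n + h, y_n + h·k3); y_{n+1} = y_n + (h/6)·(k1 + 2k2 + 2k3 + k4).
x=0.000000, y=0.900000:
  k1 = f(0.000000, 0.900000) = -0.189000
  k2 = f(0.235000, 0.855585) = 0.053170
  k3 = f(0.235000, 0.912495) = 0.041219
  k4 = f(0.470000, 0.919373) = 0.259818
  y ← 0.900000 + (0.47/6)·(k1 + 2k2 + 2k3 + k4) = 0.920335
y(0.47) ≈ 0.9203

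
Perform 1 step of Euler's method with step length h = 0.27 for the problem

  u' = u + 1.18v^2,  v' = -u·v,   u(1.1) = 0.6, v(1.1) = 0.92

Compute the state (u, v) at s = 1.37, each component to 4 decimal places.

Euler on (u,v): u_{n+1} = u_n + h·u', v_{n+1} = v_n + h·v'.
1.100000: (0.600000, 0.920000); f=(1.598752, -0.552000) → (1.031663, 0.770960)
(u(1.37), v(1.37)) ≈ (1.0317, 0.7710)

1.0317, 0.7710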